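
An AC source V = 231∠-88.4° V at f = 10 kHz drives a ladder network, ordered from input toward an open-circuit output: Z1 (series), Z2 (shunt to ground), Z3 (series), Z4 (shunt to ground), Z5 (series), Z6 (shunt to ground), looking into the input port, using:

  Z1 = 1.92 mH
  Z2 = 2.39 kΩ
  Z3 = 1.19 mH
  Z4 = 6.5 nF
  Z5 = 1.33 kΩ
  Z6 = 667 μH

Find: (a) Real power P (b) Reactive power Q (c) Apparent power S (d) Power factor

Step 1 — Angular frequency: ω = 2π·f = 2π·1e+04 = 6.283e+04 rad/s.
Step 2 — Component impedances:
  Z1: Z = jωL = j·6.283e+04·0.00192 = 0 + j120.6 Ω
  Z2: Z = R = 2390 Ω
  Z3: Z = jωL = j·6.283e+04·0.00119 = 0 + j74.77 Ω
  Z4: Z = 1/(jωC) = -j/(ω·C) = 0 - j2449 Ω
  Z5: Z = R = 1330 Ω
  Z6: Z = jωL = j·6.283e+04·0.000667 = 0 + j41.91 Ω
Step 3 — Ladder network (open output): work backward from the far end, alternating series and parallel combinations. Z_in = 761.5 - j99.4 Ω = 767.9∠-7.4° Ω.
Step 4 — Source phasor: V = 231∠-88.4° V = 6.45 - j230.9 V.
Step 5 — Current: I = V / Z = 0.04725 - j0.2971 A = 0.3008∠-81.0° A.
Step 6 — Complex power: S = V·I* = 68.9 - j8.995 VA.
Step 7 — Real power: P = Re(S) = 68.9 W.
Step 8 — Reactive power: Q = Im(S) = -8.995 VAR.
Step 9 — Apparent power: |S| = 69.49 VA.
Step 10 — Power factor: PF = P/|S| = 0.9916 (leading).

(a) P = 68.9 W  (b) Q = -8.995 VAR  (c) S = 69.49 VA  (d) PF = 0.9916 (leading)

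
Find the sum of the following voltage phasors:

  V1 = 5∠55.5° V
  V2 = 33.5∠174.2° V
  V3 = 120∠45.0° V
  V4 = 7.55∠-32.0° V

Step 1 — Convert each phasor to rectangular form:
  V1 = 5·(cos(55.5°) + j·sin(55.5°)) = 2.832 + j4.121 V
  V2 = 33.5·(cos(174.2°) + j·sin(174.2°)) = -33.33 + j3.385 V
  V3 = 120·(cos(45.0°) + j·sin(45.0°)) = 84.85 + j84.85 V
  V4 = 7.55·(cos(-32.0°) + j·sin(-32.0°)) = 6.403 - j4.001 V
Step 2 — Sum components: V_total = 60.76 + j88.36 V.
Step 3 — Convert to polar: |V_total| = 107.2 V, ∠V_total = 55.5°.

V_total = 107.2∠55.5° V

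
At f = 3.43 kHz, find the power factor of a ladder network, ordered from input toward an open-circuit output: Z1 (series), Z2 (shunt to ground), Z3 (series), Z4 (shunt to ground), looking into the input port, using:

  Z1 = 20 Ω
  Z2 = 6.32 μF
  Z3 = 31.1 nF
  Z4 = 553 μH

Step 1 — Angular frequency: ω = 2π·f = 2π·3430 = 2.155e+04 rad/s.
Step 2 — Component impedances:
  Z1: Z = R = 20 Ω
  Z2: Z = 1/(jωC) = -j/(ω·C) = 0 - j7.342 Ω
  Z3: Z = 1/(jωC) = -j/(ω·C) = 0 - j1492 Ω
  Z4: Z = jωL = j·2.155e+04·0.000553 = 0 + j11.92 Ω
Step 3 — Ladder network (open output): work backward from the far end, alternating series and parallel combinations. Z_in = 20 - j7.306 Ω = 21.29∠-20.1° Ω.
Step 4 — Power factor: PF = cos(φ) = Re(Z)/|Z| = 20/21.293 = 0.9393.
Step 5 — Type: Im(Z) = -7.306 ⇒ leading (phase φ = -20.1°).

PF = 0.9393 (leading, φ = -20.1°)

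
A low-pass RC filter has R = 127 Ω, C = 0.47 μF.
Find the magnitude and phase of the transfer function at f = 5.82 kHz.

Step 1 — Angular frequency: ω = 2π·5820 = 3.657e+04 rad/s.
Step 2 — Transfer function: H(jω) = 1/(1 + jωRC).
Step 3 — Denominator: 1 + jωRC = 1 + j·3.657e+04·127·4.7e-07 = 1 + j2.183.
Step 4 — H = 0.1735 - j0.3787.
Step 5 — Magnitude: |H| = 0.4165 (-7.6 dB); phase: φ = -65.4°.

|H| = 0.4165 (-7.6 dB), φ = -65.4°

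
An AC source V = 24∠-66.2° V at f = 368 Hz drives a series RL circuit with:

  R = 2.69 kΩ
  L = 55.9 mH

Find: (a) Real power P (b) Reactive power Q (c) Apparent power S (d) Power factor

Step 1 — Angular frequency: ω = 2π·f = 2π·368 = 2312 rad/s.
Step 2 — Component impedances:
  R: Z = R = 2690 Ω
  L: Z = jωL = j·2312·0.0559 = 0 + j129.3 Ω
Step 3 — Series combination: Z_total = R + L = 2690 + j129.3 Ω = 2693∠2.8° Ω.
Step 4 — Source phasor: V = 24∠-66.2° V = 9.685 - j21.96 V.
Step 5 — Current: I = V / Z = 0.003201 - j0.008317 A = 0.008912∠-69.0° A.
Step 6 — Complex power: S = V·I* = 0.2136 + j0.01026 VA.
Step 7 — Real power: P = Re(S) = 0.2136 W.
Step 8 — Reactive power: Q = Im(S) = 0.01026 VAR.
Step 9 — Apparent power: |S| = 0.2139 VA.
Step 10 — Power factor: PF = P/|S| = 0.9988 (lagging).

(a) P = 0.2136 W  (b) Q = 0.01026 VAR  (c) S = 0.2139 VA  (d) PF = 0.9988 (lagging)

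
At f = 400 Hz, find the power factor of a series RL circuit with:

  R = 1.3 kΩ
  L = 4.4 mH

Step 1 — Angular frequency: ω = 2π·f = 2π·400 = 2513 rad/s.
Step 2 — Component impedances:
  R: Z = R = 1300 Ω
  L: Z = jωL = j·2513·0.0044 = 0 + j11.06 Ω
Step 3 — Series combination: Z_total = R + L = 1300 + j11.06 Ω = 1300∠0.5° Ω.
Step 4 — Power factor: PF = cos(φ) = Re(Z)/|Z| = 1300/1300 = 1.
Step 5 — Type: Im(Z) = 11.06 ⇒ lagging (phase φ = 0.5°).

PF = 1 (lagging, φ = 0.5°)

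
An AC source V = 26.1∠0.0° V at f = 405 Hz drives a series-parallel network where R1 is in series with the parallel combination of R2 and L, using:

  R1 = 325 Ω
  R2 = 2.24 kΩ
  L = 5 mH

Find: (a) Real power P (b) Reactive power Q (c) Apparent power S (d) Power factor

Step 1 — Angular frequency: ω = 2π·f = 2π·405 = 2545 rad/s.
Step 2 — Component impedances:
  R1: Z = R = 325 Ω
  R2: Z = R = 2240 Ω
  L: Z = jωL = j·2545·0.005 = 0 + j12.72 Ω
Step 3 — Parallel branch: R2 || L = 1/(1/R2 + 1/L) = 0.07227 + j12.72 Ω.
Step 4 — Series with R1: Z_total = R1 + (R2 || L) = 325.1 + j12.72 Ω = 325.3∠2.2° Ω.
Step 5 — Source phasor: V = 26.1∠0.0° V = 26.1 V.
Step 6 — Current: I = V / Z = 0.08017 - j0.003138 A = 0.08023∠-2.2° A.
Step 7 — Complex power: S = V·I* = 2.092 + j0.08189 VA.
Step 8 — Real power: P = Re(S) = 2.092 W.
Step 9 — Reactive power: Q = Im(S) = 0.08189 VAR.
Step 10 — Apparent power: |S| = 2.094 VA.
Step 11 — Power factor: PF = P/|S| = 0.9992 (lagging).

(a) P = 2.092 W  (b) Q = 0.08189 VAR  (c) S = 2.094 VA  (d) PF = 0.9992 (lagging)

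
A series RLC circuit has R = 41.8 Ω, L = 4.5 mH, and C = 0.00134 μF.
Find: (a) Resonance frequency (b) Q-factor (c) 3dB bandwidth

Step 1 — Resonance: ω₀ = 1/√(LC) = 1/√(0.0045·1.34e-09) = 4.072e+05 rad/s.
Step 2 — f₀ = ω₀/(2π) = 6.481e+04 Hz.
Step 3 — Series Q: Q = ω₀L/R = 4.072e+05·0.0045/41.8 = 43.84.
Step 4 — Bandwidth: Δω = ω₀/Q = 9289 rad/s; BW = Δω/(2π) = 1478 Hz.

(a) f₀ = 6.481e+04 Hz  (b) Q = 43.84  (c) BW = 1478 Hz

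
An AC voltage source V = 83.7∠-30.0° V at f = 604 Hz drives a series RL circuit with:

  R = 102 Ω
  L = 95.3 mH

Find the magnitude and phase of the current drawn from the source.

Step 1 — Angular frequency: ω = 2π·f = 2π·604 = 3795 rad/s.
Step 2 — Component impedances:
  R: Z = R = 102 Ω
  L: Z = jωL = j·3795·0.0953 = 0 + j361.7 Ω
Step 3 — Series combination: Z_total = R + L = 102 + j361.7 Ω = 375.8∠74.3° Ω.
Step 4 — Source phasor: V = 83.7∠-30.0° V = 72.49 - j41.85 V.
Step 5 — Ohm's law: I = V / Z_total = (72.49 - j41.85) / (102 + j361.7) = -0.05483 - j0.2159 A.
Step 6 — Convert to polar: |I| = 0.2227 A, ∠I = -104.3°.

I = 0.2227∠-104.3° A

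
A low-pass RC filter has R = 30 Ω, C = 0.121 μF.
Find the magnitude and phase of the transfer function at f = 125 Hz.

Step 1 — Angular frequency: ω = 2π·125 = 785.4 rad/s.
Step 2 — Transfer function: H(jω) = 1/(1 + jωRC).
Step 3 — Denominator: 1 + jωRC = 1 + j·785.4·30·1.21e-07 = 1 + j0.002851.
Step 4 — H = 1 - j0.002851.
Step 5 — Magnitude: |H| = 1 (-0.0 dB); phase: φ = -0.2°.

|H| = 1 (-0.0 dB), φ = -0.2°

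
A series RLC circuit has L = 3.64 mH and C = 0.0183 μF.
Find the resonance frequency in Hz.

Step 1 — Resonance condition Im(Z)=0 gives ω₀ = 1/√(LC).
Step 2 — ω₀ = 1/√(0.00364·1.83e-08) = 1.225e+05 rad/s.
Step 3 — f₀ = ω₀/(2π) = 1.95e+04 Hz.

f₀ = 1.95e+04 Hz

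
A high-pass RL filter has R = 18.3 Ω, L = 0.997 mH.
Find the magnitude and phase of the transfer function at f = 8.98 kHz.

Step 1 — Angular frequency: ω = 2π·8980 = 5.642e+04 rad/s.
Step 2 — Transfer function: H(jω) = jωL/(R + jωL).
Step 3 — Numerator jωL = j·56.25; denominator R + jωL = 18.3 + j56.25.
Step 4 — H = 0.9043 + j0.2942.
Step 5 — Magnitude: |H| = 0.9509 (-0.4 dB); phase: φ = 18.0°.

|H| = 0.9509 (-0.4 dB), φ = 18.0°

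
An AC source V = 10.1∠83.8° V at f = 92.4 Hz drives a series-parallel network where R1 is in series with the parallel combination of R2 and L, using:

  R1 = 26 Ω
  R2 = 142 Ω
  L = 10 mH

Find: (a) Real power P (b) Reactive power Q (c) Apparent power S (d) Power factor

Step 1 — Angular frequency: ω = 2π·f = 2π·92.4 = 580.6 rad/s.
Step 2 — Component impedances:
  R1: Z = R = 26 Ω
  R2: Z = R = 142 Ω
  L: Z = jωL = j·580.6·0.01 = 0 + j5.806 Ω
Step 3 — Parallel branch: R2 || L = 1/(1/R2 + 1/L) = 0.237 + j5.796 Ω.
Step 4 — Series with R1: Z_total = R1 + (R2 || L) = 26.24 + j5.796 Ω = 26.87∠12.5° Ω.
Step 5 — Source phasor: V = 10.1∠83.8° V = 1.091 + j10.04 V.
Step 6 — Current: I = V / Z = 0.1202 + j0.3561 A = 0.3759∠71.3° A.
Step 7 — Complex power: S = V·I* = 3.707 + j0.8189 VA.
Step 8 — Real power: P = Re(S) = 3.707 W.
Step 9 — Reactive power: Q = Im(S) = 0.8189 VAR.
Step 10 — Apparent power: |S| = 3.796 VA.
Step 11 — Power factor: PF = P/|S| = 0.9765 (lagging).

(a) P = 3.707 W  (b) Q = 0.8189 VAR  (c) S = 3.796 VA  (d) PF = 0.9765 (lagging)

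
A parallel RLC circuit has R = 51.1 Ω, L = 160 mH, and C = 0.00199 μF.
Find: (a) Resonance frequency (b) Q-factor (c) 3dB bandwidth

Step 1 — Resonance: ω₀ = 1/√(LC) = 1/√(0.16·1.99e-09) = 5.604e+04 rad/s.
Step 2 — f₀ = ω₀/(2π) = 8919 Hz.
Step 3 — Parallel Q: Q = R/(ω₀L) = 51.1/(5.604e+04·0.16) = 0.005699.
Step 4 — Bandwidth: Δω = ω₀/Q = 9.834e+06 rad/s; BW = Δω/(2π) = 1.565e+06 Hz.

(a) f₀ = 8919 Hz  (b) Q = 0.005699  (c) BW = 1.565e+06 Hz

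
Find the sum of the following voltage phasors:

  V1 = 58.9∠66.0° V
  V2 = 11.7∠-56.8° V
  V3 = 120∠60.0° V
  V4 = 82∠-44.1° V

Step 1 — Convert each phasor to rectangular form:
  V1 = 58.9·(cos(66.0°) + j·sin(66.0°)) = 23.96 + j53.81 V
  V2 = 11.7·(cos(-56.8°) + j·sin(-56.8°)) = 6.406 - j9.79 V
  V3 = 120·(cos(60.0°) + j·sin(60.0°)) = 60 + j103.9 V
  V4 = 82·(cos(-44.1°) + j·sin(-44.1°)) = 58.89 - j57.06 V
Step 2 — Sum components: V_total = 149.2 + j90.88 V.
Step 3 — Convert to polar: |V_total| = 174.7 V, ∠V_total = 31.3°.

V_total = 174.7∠31.3° V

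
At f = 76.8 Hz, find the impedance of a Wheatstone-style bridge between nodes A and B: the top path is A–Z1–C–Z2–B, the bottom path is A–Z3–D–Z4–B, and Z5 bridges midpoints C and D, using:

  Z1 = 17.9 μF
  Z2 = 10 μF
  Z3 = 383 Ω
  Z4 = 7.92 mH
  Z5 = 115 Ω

Step 1 — Angular frequency: ω = 2π·f = 2π·76.8 = 482.5 rad/s.
Step 2 — Component impedances:
  Z1: Z = 1/(jωC) = -j/(ω·C) = 0 - j115.8 Ω
  Z2: Z = 1/(jωC) = -j/(ω·C) = 0 - j207.2 Ω
  Z3: Z = R = 383 Ω
  Z4: Z = jωL = j·482.5·0.00792 = 0 + j3.822 Ω
  Z5: Z = R = 115 Ω
Step 3 — Bridge requires nodal analysis (the Z5 bridge couples midpoints C and D, so the two paths cannot be reduced to a simple series/parallel combination). Setting node B to ground and injecting 1 A at node A, the 3-node admittance system at A, C, D solves to V_A = Z_AB = 108.1 - j94.14 Ω = 143.3∠-41.1° Ω.

Z = 108.1 - j94.14 Ω = 143.3∠-41.1° Ω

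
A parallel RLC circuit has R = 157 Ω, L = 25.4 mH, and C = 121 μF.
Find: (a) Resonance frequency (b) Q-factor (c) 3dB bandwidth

Step 1 — Resonance: ω₀ = 1/√(LC) = 1/√(0.0254·0.000121) = 570.4 rad/s.
Step 2 — f₀ = ω₀/(2π) = 90.78 Hz.
Step 3 — Parallel Q: Q = R/(ω₀L) = 157/(570.4·0.0254) = 10.84.
Step 4 — Bandwidth: Δω = ω₀/Q = 52.64 rad/s; BW = Δω/(2π) = 8.378 Hz.

(a) f₀ = 90.78 Hz  (b) Q = 10.84  (c) BW = 8.378 Hz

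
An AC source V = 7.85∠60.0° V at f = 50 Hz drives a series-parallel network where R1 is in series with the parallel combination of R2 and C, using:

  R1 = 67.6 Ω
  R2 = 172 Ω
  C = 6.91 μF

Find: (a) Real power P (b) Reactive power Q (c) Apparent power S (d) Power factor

Step 1 — Angular frequency: ω = 2π·f = 2π·50 = 314.2 rad/s.
Step 2 — Component impedances:
  R1: Z = R = 67.6 Ω
  R2: Z = R = 172 Ω
  C: Z = 1/(jωC) = -j/(ω·C) = 0 - j460.7 Ω
Step 3 — Parallel branch: R2 || C = 1/(1/R2 + 1/C) = 151 - j56.36 Ω.
Step 4 — Series with R1: Z_total = R1 + (R2 || C) = 218.6 - j56.36 Ω = 225.7∠-14.5° Ω.
Step 5 — Source phasor: V = 7.85∠60.0° V = 3.925 + j6.798 V.
Step 6 — Current: I = V / Z = 0.009317 + j0.03351 A = 0.03478∠74.5° A.
Step 7 — Complex power: S = V·I* = 0.2644 - j0.06818 VA.
Step 8 — Real power: P = Re(S) = 0.2644 W.
Step 9 — Reactive power: Q = Im(S) = -0.06818 VAR.
Step 10 — Apparent power: |S| = 0.273 VA.
Step 11 — Power factor: PF = P/|S| = 0.9683 (leading).

(a) P = 0.2644 W  (b) Q = -0.06818 VAR  (c) S = 0.273 VA  (d) PF = 0.9683 (leading)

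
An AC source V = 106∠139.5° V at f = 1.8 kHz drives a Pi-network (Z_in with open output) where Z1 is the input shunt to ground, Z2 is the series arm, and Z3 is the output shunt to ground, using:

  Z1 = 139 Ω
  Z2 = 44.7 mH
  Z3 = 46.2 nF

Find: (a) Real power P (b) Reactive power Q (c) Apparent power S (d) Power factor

Step 1 — Angular frequency: ω = 2π·f = 2π·1800 = 1.131e+04 rad/s.
Step 2 — Component impedances:
  Z1: Z = R = 139 Ω
  Z2: Z = jωL = j·1.131e+04·0.0447 = 0 + j505.5 Ω
  Z3: Z = 1/(jωC) = -j/(ω·C) = 0 - j1914 Ω
Step 3 — With open output, the series arm Z2 and the output shunt Z3 appear in series to ground: Z2 + Z3 = 0 - j1408 Ω.
Step 4 — Parallel with input shunt Z1: Z_in = Z1 || (Z2 + Z3) = 137.7 - j13.59 Ω = 138.3∠-5.6° Ω.
Step 5 — Source phasor: V = 106∠139.5° V = -80.6 + j68.84 V.
Step 6 — Current: I = V / Z = -0.6288 + j0.438 A = 0.7663∠145.1° A.
Step 7 — Complex power: S = V·I* = 80.83 - j7.978 VA.
Step 8 — Real power: P = Re(S) = 80.83 W.
Step 9 — Reactive power: Q = Im(S) = -7.978 VAR.
Step 10 — Apparent power: |S| = 81.23 VA.
Step 11 — Power factor: PF = P/|S| = 0.9952 (leading).

(a) P = 80.83 W  (b) Q = -7.978 VAR  (c) S = 81.23 VA  (d) PF = 0.9952 (leading)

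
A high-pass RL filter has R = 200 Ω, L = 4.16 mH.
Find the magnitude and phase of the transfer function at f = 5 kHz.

Step 1 — Angular frequency: ω = 2π·5000 = 3.142e+04 rad/s.
Step 2 — Transfer function: H(jω) = jωL/(R + jωL).
Step 3 — Numerator jωL = j·130.7; denominator R + jωL = 200 + j130.7.
Step 4 — H = 0.2992 + j0.4579.
Step 5 — Magnitude: |H| = 0.547 (-5.2 dB); phase: φ = 56.8°.

|H| = 0.547 (-5.2 dB), φ = 56.8°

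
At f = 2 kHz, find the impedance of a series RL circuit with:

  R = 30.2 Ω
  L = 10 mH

Step 1 — Angular frequency: ω = 2π·f = 2π·2000 = 1.257e+04 rad/s.
Step 2 — Component impedances:
  R: Z = R = 30.2 Ω
  L: Z = jωL = j·1.257e+04·0.01 = 0 + j125.7 Ω
Step 3 — Series combination: Z_total = R + L = 30.2 + j125.7 Ω = 129.2∠76.5° Ω.

Z = 30.2 + j125.7 Ω = 129.2∠76.5° Ω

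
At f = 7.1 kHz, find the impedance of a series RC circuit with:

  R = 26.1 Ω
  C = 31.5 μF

Step 1 — Angular frequency: ω = 2π·f = 2π·7100 = 4.461e+04 rad/s.
Step 2 — Component impedances:
  R: Z = R = 26.1 Ω
  C: Z = 1/(jωC) = -j/(ω·C) = 0 - j0.7116 Ω
Step 3 — Series combination: Z_total = R + C = 26.1 - j0.7116 Ω = 26.11∠-1.6° Ω.

Z = 26.1 - j0.7116 Ω = 26.11∠-1.6° Ω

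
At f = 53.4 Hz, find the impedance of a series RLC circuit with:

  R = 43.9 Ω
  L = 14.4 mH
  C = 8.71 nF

Step 1 — Angular frequency: ω = 2π·f = 2π·53.4 = 335.5 rad/s.
Step 2 — Component impedances:
  R: Z = R = 43.9 Ω
  L: Z = jωL = j·335.5·0.0144 = 0 + j4.832 Ω
  C: Z = 1/(jωC) = -j/(ω·C) = 0 - j3.422e+05 Ω
Step 3 — Series combination: Z_total = R + L + C = 43.9 - j3.422e+05 Ω = 3.422e+05∠-90.0° Ω.

Z = 43.9 - j3.422e+05 Ω = 3.422e+05∠-90.0° Ω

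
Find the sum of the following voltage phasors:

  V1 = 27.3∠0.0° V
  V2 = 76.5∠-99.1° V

Step 1 — Convert each phasor to rectangular form:
  V1 = 27.3·(cos(0.0°) + j·sin(0.0°)) = 27.3 V
  V2 = 76.5·(cos(-99.1°) + j·sin(-99.1°)) = -12.1 - j75.54 V
Step 2 — Sum components: V_total = 15.2 - j75.54 V.
Step 3 — Convert to polar: |V_total| = 77.05 V, ∠V_total = -78.6°.

V_total = 77.05∠-78.6° V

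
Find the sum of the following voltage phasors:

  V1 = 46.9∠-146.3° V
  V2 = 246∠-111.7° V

Step 1 — Convert each phasor to rectangular form:
  V1 = 46.9·(cos(-146.3°) + j·sin(-146.3°)) = -39.02 - j26.02 V
  V2 = 246·(cos(-111.7°) + j·sin(-111.7°)) = -90.96 - j228.6 V
Step 2 — Sum components: V_total = -130 - j254.6 V.
Step 3 — Convert to polar: |V_total| = 285.8 V, ∠V_total = -117.0°.

V_total = 285.8∠-117.0° V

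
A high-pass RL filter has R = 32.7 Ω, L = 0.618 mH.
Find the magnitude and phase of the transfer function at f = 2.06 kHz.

Step 1 — Angular frequency: ω = 2π·2060 = 1.294e+04 rad/s.
Step 2 — Transfer function: H(jω) = jωL/(R + jωL).
Step 3 — Numerator jωL = j·7.999; denominator R + jωL = 32.7 + j7.999.
Step 4 — H = 0.05646 + j0.2308.
Step 5 — Magnitude: |H| = 0.2376 (-12.5 dB); phase: φ = 76.3°.

|H| = 0.2376 (-12.5 dB), φ = 76.3°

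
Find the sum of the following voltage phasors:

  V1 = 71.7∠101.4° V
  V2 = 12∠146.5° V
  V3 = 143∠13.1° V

Step 1 — Convert each phasor to rectangular form:
  V1 = 71.7·(cos(101.4°) + j·sin(101.4°)) = -14.17 + j70.29 V
  V2 = 12·(cos(146.5°) + j·sin(146.5°)) = -10.01 + j6.623 V
  V3 = 143·(cos(13.1°) + j·sin(13.1°)) = 139.3 + j32.41 V
Step 2 — Sum components: V_total = 115.1 + j109.3 V.
Step 3 — Convert to polar: |V_total| = 158.7 V, ∠V_total = 43.5°.

V_total = 158.7∠43.5° V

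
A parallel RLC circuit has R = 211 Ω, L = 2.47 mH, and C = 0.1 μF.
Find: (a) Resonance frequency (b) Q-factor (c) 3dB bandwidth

Step 1 — Resonance: ω₀ = 1/√(LC) = 1/√(0.00247·1e-07) = 6.363e+04 rad/s.
Step 2 — f₀ = ω₀/(2π) = 1.013e+04 Hz.
Step 3 — Parallel Q: Q = R/(ω₀L) = 211/(6.363e+04·0.00247) = 1.343.
Step 4 — Bandwidth: Δω = ω₀/Q = 4.739e+04 rad/s; BW = Δω/(2π) = 7543 Hz.

(a) f₀ = 1.013e+04 Hz  (b) Q = 1.343  (c) BW = 7543 Hz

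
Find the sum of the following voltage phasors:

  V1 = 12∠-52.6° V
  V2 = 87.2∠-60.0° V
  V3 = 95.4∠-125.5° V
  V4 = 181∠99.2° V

Step 1 — Convert each phasor to rectangular form:
  V1 = 12·(cos(-52.6°) + j·sin(-52.6°)) = 7.289 - j9.533 V
  V2 = 87.2·(cos(-60.0°) + j·sin(-60.0°)) = 43.6 - j75.52 V
  V3 = 95.4·(cos(-125.5°) + j·sin(-125.5°)) = -55.4 - j77.67 V
  V4 = 181·(cos(99.2°) + j·sin(99.2°)) = -28.94 + j178.7 V
Step 2 — Sum components: V_total = -33.45 + j15.95 V.
Step 3 — Convert to polar: |V_total| = 37.06 V, ∠V_total = 154.5°.

V_total = 37.06∠154.5° V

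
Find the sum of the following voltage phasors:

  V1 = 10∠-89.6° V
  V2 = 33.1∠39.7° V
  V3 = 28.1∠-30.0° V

Step 1 — Convert each phasor to rectangular form:
  V1 = 10·(cos(-89.6°) + j·sin(-89.6°)) = 0.06981 - j10 V
  V2 = 33.1·(cos(39.7°) + j·sin(39.7°)) = 25.47 + j21.14 V
  V3 = 28.1·(cos(-30.0°) + j·sin(-30.0°)) = 24.34 - j14.05 V
Step 2 — Sum components: V_total = 49.87 - j2.907 V.
Step 3 — Convert to polar: |V_total| = 49.96 V, ∠V_total = -3.3°.

V_total = 49.96∠-3.3° V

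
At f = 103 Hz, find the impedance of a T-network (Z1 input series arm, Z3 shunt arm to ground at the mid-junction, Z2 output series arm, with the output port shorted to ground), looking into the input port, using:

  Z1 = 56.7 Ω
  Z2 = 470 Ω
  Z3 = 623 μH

Step 1 — Angular frequency: ω = 2π·f = 2π·103 = 647.2 rad/s.
Step 2 — Component impedances:
  Z1: Z = R = 56.7 Ω
  Z2: Z = R = 470 Ω
  Z3: Z = jωL = j·647.2·0.000623 = 0 + j0.4032 Ω
Step 3 — With the output port shorted to ground, the output series arm Z2 runs from the junction to ground; the shunt arm Z3 also runs from the junction to ground. They appear in parallel: Z3 || Z2 = 0.0003459 + j0.4032 Ω.
Step 4 — Series with input arm Z1: Z_in = Z1 + (Z3 || Z2) = 56.7 + j0.4032 Ω = 56.7∠0.4° Ω.

Z = 56.7 + j0.4032 Ω = 56.7∠0.4° Ω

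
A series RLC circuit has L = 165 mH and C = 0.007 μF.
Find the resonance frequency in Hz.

Step 1 — Resonance condition Im(Z)=0 gives ω₀ = 1/√(LC).
Step 2 — ω₀ = 1/√(0.165·7e-09) = 2.942e+04 rad/s.
Step 3 — f₀ = ω₀/(2π) = 4683 Hz.

f₀ = 4683 Hz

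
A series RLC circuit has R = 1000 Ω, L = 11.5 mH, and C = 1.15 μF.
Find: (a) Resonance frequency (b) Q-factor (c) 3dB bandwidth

Step 1 — Resonance: ω₀ = 1/√(LC) = 1/√(0.0115·1.15e-06) = 8696 rad/s.
Step 2 — f₀ = ω₀/(2π) = 1384 Hz.
Step 3 — Series Q: Q = ω₀L/R = 8696·0.0115/1000 = 0.1.
Step 4 — Bandwidth: Δω = ω₀/Q = 8.696e+04 rad/s; BW = Δω/(2π) = 1.384e+04 Hz.

(a) f₀ = 1384 Hz  (b) Q = 0.1  (c) BW = 1.384e+04 Hz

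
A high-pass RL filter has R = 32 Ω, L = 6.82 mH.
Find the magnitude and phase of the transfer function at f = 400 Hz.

Step 1 — Angular frequency: ω = 2π·400 = 2513 rad/s.
Step 2 — Transfer function: H(jω) = jωL/(R + jωL).
Step 3 — Numerator jωL = j·17.14; denominator R + jωL = 32 + j17.14.
Step 4 — H = 0.2229 + j0.4162.
Step 5 — Magnitude: |H| = 0.4722 (-6.5 dB); phase: φ = 61.8°.

|H| = 0.4722 (-6.5 dB), φ = 61.8°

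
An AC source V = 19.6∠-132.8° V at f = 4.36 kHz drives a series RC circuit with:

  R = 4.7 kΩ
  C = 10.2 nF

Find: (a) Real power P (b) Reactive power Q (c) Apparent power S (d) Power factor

Step 1 — Angular frequency: ω = 2π·f = 2π·4360 = 2.739e+04 rad/s.
Step 2 — Component impedances:
  R: Z = R = 4700 Ω
  C: Z = 1/(jωC) = -j/(ω·C) = 0 - j3579 Ω
Step 3 — Series combination: Z_total = R + C = 4700 - j3579 Ω = 5907∠-37.3° Ω.
Step 4 — Source phasor: V = 19.6∠-132.8° V = -13.32 - j14.38 V.
Step 5 — Current: I = V / Z = -0.0003187 - j0.003303 A = 0.003318∠-95.5° A.
Step 6 — Complex power: S = V·I* = 0.05174 - j0.0394 VA.
Step 7 — Real power: P = Re(S) = 0.05174 W.
Step 8 — Reactive power: Q = Im(S) = -0.0394 VAR.
Step 9 — Apparent power: |S| = 0.06503 VA.
Step 10 — Power factor: PF = P/|S| = 0.7956 (leading).

(a) P = 0.05174 W  (b) Q = -0.0394 VAR  (c) S = 0.06503 VA  (d) PF = 0.7956 (leading)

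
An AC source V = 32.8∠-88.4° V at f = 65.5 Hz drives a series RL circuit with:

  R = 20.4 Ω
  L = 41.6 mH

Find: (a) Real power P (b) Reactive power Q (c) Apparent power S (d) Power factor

Step 1 — Angular frequency: ω = 2π·f = 2π·65.5 = 411.5 rad/s.
Step 2 — Component impedances:
  R: Z = R = 20.4 Ω
  L: Z = jωL = j·411.5·0.0416 = 0 + j17.12 Ω
Step 3 — Series combination: Z_total = R + L = 20.4 + j17.12 Ω = 26.63∠40.0° Ω.
Step 4 — Source phasor: V = 32.8∠-88.4° V = 0.9158 - j32.79 V.
Step 5 — Current: I = V / Z = -0.7651 - j0.9651 A = 1.232∠-128.4° A.
Step 6 — Complex power: S = V·I* = 30.94 + j25.97 VA.
Step 7 — Real power: P = Re(S) = 30.94 W.
Step 8 — Reactive power: Q = Im(S) = 25.97 VAR.
Step 9 — Apparent power: |S| = 40.4 VA.
Step 10 — Power factor: PF = P/|S| = 0.766 (lagging).

(a) P = 30.94 W  (b) Q = 25.97 VAR  (c) S = 40.4 VA  (d) PF = 0.766 (lagging)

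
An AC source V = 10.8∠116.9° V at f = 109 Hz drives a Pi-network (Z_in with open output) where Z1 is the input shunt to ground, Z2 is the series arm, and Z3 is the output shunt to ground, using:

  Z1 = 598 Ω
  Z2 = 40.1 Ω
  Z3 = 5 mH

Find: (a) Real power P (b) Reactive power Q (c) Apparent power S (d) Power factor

Step 1 — Angular frequency: ω = 2π·f = 2π·109 = 684.9 rad/s.
Step 2 — Component impedances:
  Z1: Z = R = 598 Ω
  Z2: Z = R = 40.1 Ω
  Z3: Z = jωL = j·684.9·0.005 = 0 + j3.424 Ω
Step 3 — With open output, the series arm Z2 and the output shunt Z3 appear in series to ground: Z2 + Z3 = 40.1 + j3.424 Ω.
Step 4 — Parallel with input shunt Z1: Z_in = Z1 || (Z2 + Z3) = 37.6 + j3.007 Ω = 37.72∠4.6° Ω.
Step 5 — Source phasor: V = 10.8∠116.9° V = -4.886 + j9.631 V.
Step 6 — Current: I = V / Z = -0.1088 + j0.2649 A = 0.2863∠112.3° A.
Step 7 — Complex power: S = V·I* = 3.083 + j0.2466 VA.
Step 8 — Real power: P = Re(S) = 3.083 W.
Step 9 — Reactive power: Q = Im(S) = 0.2466 VAR.
Step 10 — Apparent power: |S| = 3.093 VA.
Step 11 — Power factor: PF = P/|S| = 0.9968 (lagging).

(a) P = 3.083 W  (b) Q = 0.2466 VAR  (c) S = 3.093 VA  (d) PF = 0.9968 (lagging)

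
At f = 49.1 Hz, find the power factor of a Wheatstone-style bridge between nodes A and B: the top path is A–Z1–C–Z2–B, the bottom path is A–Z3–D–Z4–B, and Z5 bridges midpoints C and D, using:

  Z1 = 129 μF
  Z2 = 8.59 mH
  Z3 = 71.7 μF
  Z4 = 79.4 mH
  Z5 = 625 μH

Step 1 — Angular frequency: ω = 2π·f = 2π·49.1 = 308.5 rad/s.
Step 2 — Component impedances:
  Z1: Z = 1/(jωC) = -j/(ω·C) = 0 - j25.13 Ω
  Z2: Z = jωL = j·308.5·0.00859 = 0 + j2.65 Ω
  Z3: Z = 1/(jωC) = -j/(ω·C) = 0 - j45.21 Ω
  Z4: Z = jωL = j·308.5·0.0794 = 0 + j24.5 Ω
  Z5: Z = jωL = j·308.5·0.000625 = 0 + j0.1928 Ω
Step 3 — Bridge requires nodal analysis (the Z5 bridge couples midpoints C and D, so the two paths cannot be reduced to a simple series/parallel combination). Setting node B to ground and injecting 1 A at node A, the 3-node admittance system at A, C, D solves to V_A = Z_AB = 0 - j13.75 Ω = 13.75∠-90.0° Ω.
Step 4 — Power factor: PF = cos(φ) = Re(Z)/|Z| = 0/13.75 = 0.
Step 5 — Type: Im(Z) = -13.75 ⇒ leading (phase φ = -90.0°).

PF = 0 (leading, φ = -90.0°)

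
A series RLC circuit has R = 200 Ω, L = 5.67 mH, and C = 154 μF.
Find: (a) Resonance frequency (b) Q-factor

Step 1 — Resonance condition Im(Z)=0 gives ω₀ = 1/√(LC).
Step 2 — ω₀ = 1/√(0.00567·0.000154) = 1070 rad/s.
Step 3 — f₀ = ω₀/(2π) = 170.3 Hz.
Step 4 — Series Q: Q = ω₀L/R = 1070·0.00567/200 = 0.03034.

(a) f₀ = 170.3 Hz  (b) Q = 0.03034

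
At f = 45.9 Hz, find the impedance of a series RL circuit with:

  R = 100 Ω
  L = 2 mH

Step 1 — Angular frequency: ω = 2π·f = 2π·45.9 = 288.4 rad/s.
Step 2 — Component impedances:
  R: Z = R = 100 Ω
  L: Z = jωL = j·288.4·0.002 = 0 + j0.5768 Ω
Step 3 — Series combination: Z_total = R + L = 100 + j0.5768 Ω = 100∠0.3° Ω.

Z = 100 + j0.5768 Ω = 100∠0.3° Ω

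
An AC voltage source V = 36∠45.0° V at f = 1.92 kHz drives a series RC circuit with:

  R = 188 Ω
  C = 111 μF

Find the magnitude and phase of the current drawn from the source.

Step 1 — Angular frequency: ω = 2π·f = 2π·1920 = 1.206e+04 rad/s.
Step 2 — Component impedances:
  R: Z = R = 188 Ω
  C: Z = 1/(jωC) = -j/(ω·C) = 0 - j0.7468 Ω
Step 3 — Series combination: Z_total = R + C = 188 - j0.7468 Ω = 188∠-0.2° Ω.
Step 4 — Source phasor: V = 36∠45.0° V = 25.46 + j25.46 V.
Step 5 — Ohm's law: I = V / Z_total = (25.46 + j25.46) / (188 - j0.7468) = 0.1349 + j0.1359 A.
Step 6 — Convert to polar: |I| = 0.1915 A, ∠I = 45.2°.

I = 0.1915∠45.2° A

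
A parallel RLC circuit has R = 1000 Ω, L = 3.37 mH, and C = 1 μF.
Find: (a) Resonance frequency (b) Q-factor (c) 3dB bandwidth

Step 1 — Resonance: ω₀ = 1/√(LC) = 1/√(0.00337·1e-06) = 1.723e+04 rad/s.
Step 2 — f₀ = ω₀/(2π) = 2742 Hz.
Step 3 — Parallel Q: Q = R/(ω₀L) = 1000/(1.723e+04·0.00337) = 17.23.
Step 4 — Bandwidth: Δω = ω₀/Q = 1000 rad/s; BW = Δω/(2π) = 159.2 Hz.

(a) f₀ = 2742 Hz  (b) Q = 17.23  (c) BW = 159.2 Hz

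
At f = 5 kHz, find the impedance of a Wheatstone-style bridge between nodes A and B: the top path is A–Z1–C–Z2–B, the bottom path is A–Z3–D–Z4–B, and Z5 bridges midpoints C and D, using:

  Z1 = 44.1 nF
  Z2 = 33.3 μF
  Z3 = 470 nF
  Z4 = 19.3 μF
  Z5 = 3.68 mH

Step 1 — Angular frequency: ω = 2π·f = 2π·5000 = 3.142e+04 rad/s.
Step 2 — Component impedances:
  Z1: Z = 1/(jωC) = -j/(ω·C) = 0 - j721.8 Ω
  Z2: Z = 1/(jωC) = -j/(ω·C) = 0 - j0.9559 Ω
  Z3: Z = 1/(jωC) = -j/(ω·C) = 0 - j67.73 Ω
  Z4: Z = 1/(jωC) = -j/(ω·C) = 0 - j1.649 Ω
  Z5: Z = jωL = j·3.142e+04·0.00368 = 0 + j115.6 Ω
Step 3 — Bridge requires nodal analysis (the Z5 bridge couples midpoints C and D, so the two paths cannot be reduced to a simple series/parallel combination). Setting node B to ground and injecting 1 A at node A, the 3-node admittance system at A, C, D solves to V_A = Z_AB = 0 - j63.32 Ω = 63.32∠-90.0° Ω.

Z = 0 - j63.32 Ω = 63.32∠-90.0° Ω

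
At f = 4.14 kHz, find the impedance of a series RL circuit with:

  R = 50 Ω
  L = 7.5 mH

Step 1 — Angular frequency: ω = 2π·f = 2π·4140 = 2.601e+04 rad/s.
Step 2 — Component impedances:
  R: Z = R = 50 Ω
  L: Z = jωL = j·2.601e+04·0.0075 = 0 + j195.1 Ω
Step 3 — Series combination: Z_total = R + L = 50 + j195.1 Ω = 201.4∠75.6° Ω.

Z = 50 + j195.1 Ω = 201.4∠75.6° Ω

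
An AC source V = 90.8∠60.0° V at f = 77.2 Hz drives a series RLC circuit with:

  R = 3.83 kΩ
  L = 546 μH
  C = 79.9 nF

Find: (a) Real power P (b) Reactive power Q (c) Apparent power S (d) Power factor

Step 1 — Angular frequency: ω = 2π·f = 2π·77.2 = 485.1 rad/s.
Step 2 — Component impedances:
  R: Z = R = 3830 Ω
  L: Z = jωL = j·485.1·0.000546 = 0 + j0.2648 Ω
  C: Z = 1/(jωC) = -j/(ω·C) = 0 - j2.58e+04 Ω
Step 3 — Series combination: Z_total = R + L + C = 3830 - j2.58e+04 Ω = 2.608e+04∠-81.6° Ω.
Step 4 — Source phasor: V = 90.8∠60.0° V = 45.4 + j78.64 V.
Step 5 — Current: I = V / Z = -0.002726 + j0.002164 A = 0.003481∠141.6° A.
Step 6 — Complex power: S = V·I* = 0.04641 - j0.3126 VA.
Step 7 — Real power: P = Re(S) = 0.04641 W.
Step 8 — Reactive power: Q = Im(S) = -0.3126 VAR.
Step 9 — Apparent power: |S| = 0.3161 VA.
Step 10 — Power factor: PF = P/|S| = 0.1468 (leading).

(a) P = 0.04641 W  (b) Q = -0.3126 VAR  (c) S = 0.3161 VA  (d) PF = 0.1468 (leading)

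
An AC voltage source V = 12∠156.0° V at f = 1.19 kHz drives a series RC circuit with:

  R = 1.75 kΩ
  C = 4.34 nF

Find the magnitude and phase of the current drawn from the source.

Step 1 — Angular frequency: ω = 2π·f = 2π·1190 = 7477 rad/s.
Step 2 — Component impedances:
  R: Z = R = 1750 Ω
  C: Z = 1/(jωC) = -j/(ω·C) = 0 - j3.082e+04 Ω
Step 3 — Series combination: Z_total = R + C = 1750 - j3.082e+04 Ω = 3.087e+04∠-86.7° Ω.
Step 4 — Source phasor: V = 12∠156.0° V = -10.96 + j4.881 V.
Step 5 — Ohm's law: I = V / Z_total = (-10.96 + j4.881) / (1750 - j3.082e+04) = -0.000178 - j0.0003456 A.
Step 6 — Convert to polar: |I| = 0.0003888 A, ∠I = -117.3°.

I = 0.0003888∠-117.3° A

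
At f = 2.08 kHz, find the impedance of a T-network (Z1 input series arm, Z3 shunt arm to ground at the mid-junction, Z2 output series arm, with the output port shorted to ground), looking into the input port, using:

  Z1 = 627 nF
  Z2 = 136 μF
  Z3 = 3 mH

Step 1 — Angular frequency: ω = 2π·f = 2π·2080 = 1.307e+04 rad/s.
Step 2 — Component impedances:
  Z1: Z = 1/(jωC) = -j/(ω·C) = 0 - j122 Ω
  Z2: Z = 1/(jωC) = -j/(ω·C) = 0 - j0.5626 Ω
  Z3: Z = jωL = j·1.307e+04·0.003 = 0 + j39.21 Ω
Step 3 — With the output port shorted to ground, the output series arm Z2 runs from the junction to ground; the shunt arm Z3 also runs from the junction to ground. They appear in parallel: Z3 || Z2 = 0 - j0.5708 Ω.
Step 4 — Series with input arm Z1: Z_in = Z1 + (Z3 || Z2) = 0 - j122.6 Ω = 122.6∠-90.0° Ω.

Z = 0 - j122.6 Ω = 122.6∠-90.0° Ω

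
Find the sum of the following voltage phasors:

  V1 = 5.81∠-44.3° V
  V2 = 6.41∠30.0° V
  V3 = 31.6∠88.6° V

Step 1 — Convert each phasor to rectangular form:
  V1 = 5.81·(cos(-44.3°) + j·sin(-44.3°)) = 4.158 - j4.058 V
  V2 = 6.41·(cos(30.0°) + j·sin(30.0°)) = 5.551 + j3.205 V
  V3 = 31.6·(cos(88.6°) + j·sin(88.6°)) = 0.7721 + j31.59 V
Step 2 — Sum components: V_total = 10.48 + j30.74 V.
Step 3 — Convert to polar: |V_total| = 32.48 V, ∠V_total = 71.2°.

V_total = 32.48∠71.2° V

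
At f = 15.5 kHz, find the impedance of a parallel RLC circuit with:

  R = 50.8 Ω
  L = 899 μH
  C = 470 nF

Step 1 — Angular frequency: ω = 2π·f = 2π·1.55e+04 = 9.739e+04 rad/s.
Step 2 — Component impedances:
  R: Z = R = 50.8 Ω
  L: Z = jωL = j·9.739e+04·0.000899 = 0 + j87.55 Ω
  C: Z = 1/(jωC) = -j/(ω·C) = 0 - j21.85 Ω
Step 3 — Parallel combination: 1/Z_total = 1/R + 1/L + 1/C; Z_total = 12.56 - j21.91 Ω = 25.26∠-60.2° Ω.

Z = 12.56 - j21.91 Ω = 25.26∠-60.2° Ω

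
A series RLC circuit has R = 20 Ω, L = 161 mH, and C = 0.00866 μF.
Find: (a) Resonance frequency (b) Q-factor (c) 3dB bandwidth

Step 1 — Resonance condition Im(Z)=0 gives ω₀ = 1/√(LC).
Step 2 — ω₀ = 1/√(0.161·8.66e-09) = 2.678e+04 rad/s.
Step 3 — f₀ = ω₀/(2π) = 4262 Hz.
Step 4 — Series Q: Q = ω₀L/R = 2.678e+04·0.161/20 = 215.6.
Step 5 — 3dB bandwidth: Δω = ω₀/Q = 124.2 rad/s; BW = Δω/(2π) = 19.77 Hz.

(a) f₀ = 4262 Hz  (b) Q = 215.6  (c) BW = 19.77 Hz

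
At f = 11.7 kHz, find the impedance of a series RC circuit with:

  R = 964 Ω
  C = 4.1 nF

Step 1 — Angular frequency: ω = 2π·f = 2π·1.17e+04 = 7.351e+04 rad/s.
Step 2 — Component impedances:
  R: Z = R = 964 Ω
  C: Z = 1/(jωC) = -j/(ω·C) = 0 - j3318 Ω
Step 3 — Series combination: Z_total = R + C = 964 - j3318 Ω = 3455∠-73.8° Ω.

Z = 964 - j3318 Ω = 3455∠-73.8° Ω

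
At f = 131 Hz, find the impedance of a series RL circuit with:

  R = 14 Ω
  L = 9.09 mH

Step 1 — Angular frequency: ω = 2π·f = 2π·131 = 823.1 rad/s.
Step 2 — Component impedances:
  R: Z = R = 14 Ω
  L: Z = jωL = j·823.1·0.00909 = 0 + j7.482 Ω
Step 3 — Series combination: Z_total = R + L = 14 + j7.482 Ω = 15.87∠28.1° Ω.

Z = 14 + j7.482 Ω = 15.87∠28.1° Ω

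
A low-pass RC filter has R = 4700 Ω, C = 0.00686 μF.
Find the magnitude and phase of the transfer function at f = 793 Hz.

Step 1 — Angular frequency: ω = 2π·793 = 4983 rad/s.
Step 2 — Transfer function: H(jω) = 1/(1 + jωRC).
Step 3 — Denominator: 1 + jωRC = 1 + j·4983·4700·6.86e-09 = 1 + j0.1606.
Step 4 — H = 0.9748 - j0.1566.
Step 5 — Magnitude: |H| = 0.9873 (-0.1 dB); phase: φ = -9.1°.

|H| = 0.9873 (-0.1 dB), φ = -9.1°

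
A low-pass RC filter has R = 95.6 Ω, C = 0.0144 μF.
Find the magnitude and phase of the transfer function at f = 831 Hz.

Step 1 — Angular frequency: ω = 2π·831 = 5221 rad/s.
Step 2 — Transfer function: H(jω) = 1/(1 + jωRC).
Step 3 — Denominator: 1 + jωRC = 1 + j·5221·95.6·1.44e-08 = 1 + j0.007188.
Step 4 — H = 0.9999 - j0.007188.
Step 5 — Magnitude: |H| = 1 (-0.0 dB); phase: φ = -0.4°.

|H| = 1 (-0.0 dB), φ = -0.4°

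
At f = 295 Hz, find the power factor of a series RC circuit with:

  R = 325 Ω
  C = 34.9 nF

Step 1 — Angular frequency: ω = 2π·f = 2π·295 = 1854 rad/s.
Step 2 — Component impedances:
  R: Z = R = 325 Ω
  C: Z = 1/(jωC) = -j/(ω·C) = 0 - j1.546e+04 Ω
Step 3 — Series combination: Z_total = R + C = 325 - j1.546e+04 Ω = 1.546e+04∠-88.8° Ω.
Step 4 — Power factor: PF = cos(φ) = Re(Z)/|Z| = 325/1.546e+04 = 0.02102.
Step 5 — Type: Im(Z) = -1.546e+04 ⇒ leading (phase φ = -88.8°).

PF = 0.02102 (leading, φ = -88.8°)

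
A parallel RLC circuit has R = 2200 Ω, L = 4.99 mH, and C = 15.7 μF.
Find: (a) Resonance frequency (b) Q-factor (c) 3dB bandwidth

Step 1 — Resonance: ω₀ = 1/√(LC) = 1/√(0.00499·1.57e-05) = 3573 rad/s.
Step 2 — f₀ = ω₀/(2π) = 568.6 Hz.
Step 3 — Parallel Q: Q = R/(ω₀L) = 2200/(3573·0.00499) = 123.4.
Step 4 — Bandwidth: Δω = ω₀/Q = 28.95 rad/s; BW = Δω/(2π) = 4.608 Hz.

(a) f₀ = 568.6 Hz  (b) Q = 123.4  (c) BW = 4.608 Hz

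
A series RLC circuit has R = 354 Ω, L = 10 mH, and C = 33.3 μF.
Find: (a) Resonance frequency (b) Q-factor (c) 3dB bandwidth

Step 1 — Resonance condition Im(Z)=0 gives ω₀ = 1/√(LC).
Step 2 — ω₀ = 1/√(0.01·3.33e-05) = 1733 rad/s.
Step 3 — f₀ = ω₀/(2π) = 275.8 Hz.
Step 4 — Series Q: Q = ω₀L/R = 1733·0.01/354 = 0.04895.
Step 5 — 3dB bandwidth: Δω = ω₀/Q = 3.54e+04 rad/s; BW = Δω/(2π) = 5634 Hz.

(a) f₀ = 275.8 Hz  (b) Q = 0.04895  (c) BW = 5634 Hz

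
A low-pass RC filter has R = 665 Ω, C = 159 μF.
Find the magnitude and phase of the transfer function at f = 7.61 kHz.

Step 1 — Angular frequency: ω = 2π·7610 = 4.782e+04 rad/s.
Step 2 — Transfer function: H(jω) = 1/(1 + jωRC).
Step 3 — Denominator: 1 + jωRC = 1 + j·4.782e+04·665·0.000159 = 1 + j5056.
Step 4 — H = 3.912e-08 - j0.0001978.
Step 5 — Magnitude: |H| = 0.0001978 (-74.1 dB); phase: φ = -90.0°.

|H| = 0.0001978 (-74.1 dB), φ = -90.0°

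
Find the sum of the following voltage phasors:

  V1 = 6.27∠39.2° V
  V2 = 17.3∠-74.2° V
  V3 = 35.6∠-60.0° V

Step 1 — Convert each phasor to rectangular form:
  V1 = 6.27·(cos(39.2°) + j·sin(39.2°)) = 4.859 + j3.963 V
  V2 = 17.3·(cos(-74.2°) + j·sin(-74.2°)) = 4.71 - j16.65 V
  V3 = 35.6·(cos(-60.0°) + j·sin(-60.0°)) = 17.8 - j30.83 V
Step 2 — Sum components: V_total = 27.37 - j43.51 V.
Step 3 — Convert to polar: |V_total| = 51.41 V, ∠V_total = -57.8°.

V_total = 51.41∠-57.8° V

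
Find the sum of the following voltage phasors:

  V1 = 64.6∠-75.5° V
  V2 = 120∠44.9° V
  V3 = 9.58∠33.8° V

Step 1 — Convert each phasor to rectangular form:
  V1 = 64.6·(cos(-75.5°) + j·sin(-75.5°)) = 16.17 - j62.54 V
  V2 = 120·(cos(44.9°) + j·sin(44.9°)) = 85 + j84.7 V
  V3 = 9.58·(cos(33.8°) + j·sin(33.8°)) = 7.961 + j5.329 V
Step 2 — Sum components: V_total = 109.1 + j27.49 V.
Step 3 — Convert to polar: |V_total| = 112.5 V, ∠V_total = 14.1°.

V_total = 112.5∠14.1° V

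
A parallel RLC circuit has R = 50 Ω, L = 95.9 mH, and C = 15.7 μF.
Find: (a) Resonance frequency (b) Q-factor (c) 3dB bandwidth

Step 1 — Resonance: ω₀ = 1/√(LC) = 1/√(0.0959·1.57e-05) = 815 rad/s.
Step 2 — f₀ = ω₀/(2π) = 129.7 Hz.
Step 3 — Parallel Q: Q = R/(ω₀L) = 50/(815·0.0959) = 0.6398.
Step 4 — Bandwidth: Δω = ω₀/Q = 1274 rad/s; BW = Δω/(2π) = 202.7 Hz.

(a) f₀ = 129.7 Hz  (b) Q = 0.6398  (c) BW = 202.7 Hz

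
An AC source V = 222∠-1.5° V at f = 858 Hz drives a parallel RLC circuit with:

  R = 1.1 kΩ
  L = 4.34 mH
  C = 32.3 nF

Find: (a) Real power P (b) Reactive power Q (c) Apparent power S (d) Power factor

Step 1 — Angular frequency: ω = 2π·f = 2π·858 = 5391 rad/s.
Step 2 — Component impedances:
  R: Z = R = 1100 Ω
  L: Z = jωL = j·5391·0.00434 = 0 + j23.4 Ω
  C: Z = 1/(jωC) = -j/(ω·C) = 0 - j5743 Ω
Step 3 — Parallel combination: 1/Z_total = 1/R + 1/L + 1/C; Z_total = 0.5015 + j23.48 Ω = 23.49∠88.8° Ω.
Step 4 — Source phasor: V = 222∠-1.5° V = 221.9 - j5.811 V.
Step 5 — Current: I = V / Z = -0.04562 - j9.452 A = 9.452∠-90.3° A.
Step 6 — Complex power: S = V·I* = 44.8 + j2098 VA.
Step 7 — Real power: P = Re(S) = 44.8 W.
Step 8 — Reactive power: Q = Im(S) = 2098 VAR.
Step 9 — Apparent power: |S| = 2098 VA.
Step 10 — Power factor: PF = P/|S| = 0.02135 (lagging).

(a) P = 44.8 W  (b) Q = 2098 VAR  (c) S = 2098 VA  (d) PF = 0.02135 (lagging)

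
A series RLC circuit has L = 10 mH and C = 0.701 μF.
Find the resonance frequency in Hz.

Step 1 — Resonance condition Im(Z)=0 gives ω₀ = 1/√(LC).
Step 2 — ω₀ = 1/√(0.01·7.01e-07) = 1.194e+04 rad/s.
Step 3 — f₀ = ω₀/(2π) = 1901 Hz.

f₀ = 1901 Hz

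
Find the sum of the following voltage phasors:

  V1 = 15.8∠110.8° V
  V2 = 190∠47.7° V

Step 1 — Convert each phasor to rectangular form:
  V1 = 15.8·(cos(110.8°) + j·sin(110.8°)) = -5.611 + j14.77 V
  V2 = 190·(cos(47.7°) + j·sin(47.7°)) = 127.9 + j140.5 V
Step 2 — Sum components: V_total = 122.3 + j155.3 V.
Step 3 — Convert to polar: |V_total| = 197.7 V, ∠V_total = 51.8°.

V_total = 197.7∠51.8° V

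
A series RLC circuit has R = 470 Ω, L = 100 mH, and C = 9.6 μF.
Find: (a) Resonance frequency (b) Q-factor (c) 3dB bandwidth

Step 1 — Resonance: ω₀ = 1/√(LC) = 1/√(0.1·9.6e-06) = 1021 rad/s.
Step 2 — f₀ = ω₀/(2π) = 162.4 Hz.
Step 3 — Series Q: Q = ω₀L/R = 1021·0.1/470 = 0.2172.
Step 4 — Bandwidth: Δω = ω₀/Q = 4700 rad/s; BW = Δω/(2π) = 748 Hz.

(a) f₀ = 162.4 Hz  (b) Q = 0.2172  (c) BW = 748 Hz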